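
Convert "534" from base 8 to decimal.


Input: "534" in base 8
Positional expansion:
  Digit '5' (value 5) x 8^2 = 320
  Digit '3' (value 3) x 8^1 = 24
  Digit '4' (value 4) x 8^0 = 4
Sum = 348

348


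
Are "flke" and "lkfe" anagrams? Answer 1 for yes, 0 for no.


Strings: "flke", "lkfe"
Sorted first:  efkl
Sorted second: efkl
Sorted forms match => anagrams

1


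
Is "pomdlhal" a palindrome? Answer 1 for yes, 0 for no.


Input: pomdlhal
Reversed: lahldmop
  Compare pos 0 ('p') with pos 7 ('l'): MISMATCH
  Compare pos 1 ('o') with pos 6 ('a'): MISMATCH
  Compare pos 2 ('m') with pos 5 ('h'): MISMATCH
  Compare pos 3 ('d') with pos 4 ('l'): MISMATCH
Result: not a palindrome

0


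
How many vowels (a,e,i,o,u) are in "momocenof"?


Input: momocenof
Checking each character:
  'm' at position 0: consonant
  'o' at position 1: vowel (running total: 1)
  'm' at position 2: consonant
  'o' at position 3: vowel (running total: 2)
  'c' at position 4: consonant
  'e' at position 5: vowel (running total: 3)
  'n' at position 6: consonant
  'o' at position 7: vowel (running total: 4)
  'f' at position 8: consonant
Total vowels: 4

4


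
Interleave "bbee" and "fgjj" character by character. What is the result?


Interleaving "bbee" and "fgjj":
  Position 0: 'b' from first, 'f' from second => "bf"
  Position 1: 'b' from first, 'g' from second => "bg"
  Position 2: 'e' from first, 'j' from second => "ej"
  Position 3: 'e' from first, 'j' from second => "ej"
Result: bfbgejej

bfbgejej


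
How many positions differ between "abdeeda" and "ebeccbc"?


Comparing "abdeeda" and "ebeccbc" position by position:
  Position 0: 'a' vs 'e' => DIFFER
  Position 1: 'b' vs 'b' => same
  Position 2: 'd' vs 'e' => DIFFER
  Position 3: 'e' vs 'c' => DIFFER
  Position 4: 'e' vs 'c' => DIFFER
  Position 5: 'd' vs 'b' => DIFFER
  Position 6: 'a' vs 'c' => DIFFER
Positions that differ: 6

6


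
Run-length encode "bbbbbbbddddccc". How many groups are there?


Input: bbbbbbbddddccc
Scanning for consecutive runs:
  Group 1: 'b' x 7 (positions 0-6)
  Group 2: 'd' x 4 (positions 7-10)
  Group 3: 'c' x 3 (positions 11-13)
Total groups: 3

3


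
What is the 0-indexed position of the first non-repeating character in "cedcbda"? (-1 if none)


Input: cedcbda
Character frequencies:
  'a': 1
  'b': 1
  'c': 2
  'd': 2
  'e': 1
Scanning left to right for freq == 1:
  Position 0 ('c'): freq=2, skip
  Position 1 ('e'): unique! => answer = 1

1


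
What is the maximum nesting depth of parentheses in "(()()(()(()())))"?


Input: "(()()(()(()())))"
Tracking depth:
  Position 0 '(': depth becomes 1
  Position 1 '(': depth becomes 2
  Position 2 ')': depth becomes 1
  Position 3 '(': depth becomes 2
  Position 4 ')': depth becomes 1
  Position 5 '(': depth becomes 2
  Position 6 '(': depth becomes 3
  Position 7 ')': depth becomes 2
  Position 8 '(': depth becomes 3
  Position 9 '(': depth becomes 4
  Position 10 ')': depth becomes 3
  Position 11 '(': depth becomes 4
  Position 12 ')': depth becomes 3
  Position 13 ')': depth becomes 2
  Position 14 ')': depth becomes 1
  Position 15 ')': depth becomes 0
Maximum depth reached: 4

4


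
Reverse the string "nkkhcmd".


Input: nkkhcmd
Reading characters right to left:
  Position 6: 'd'
  Position 5: 'm'
  Position 4: 'c'
  Position 3: 'h'
  Position 2: 'k'
  Position 1: 'k'
  Position 0: 'n'
Reversed: dmchkkn

dmchkkn


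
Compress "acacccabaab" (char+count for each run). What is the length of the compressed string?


Input: acacccabaab
Runs:
  'a' x 1 => "a1"
  'c' x 1 => "c1"
  'a' x 1 => "a1"
  'c' x 3 => "c3"
  'a' x 1 => "a1"
  'b' x 1 => "b1"
  'a' x 2 => "a2"
  'b' x 1 => "b1"
Compressed: "a1c1a1c3a1b1a2b1"
Compressed length: 16

16


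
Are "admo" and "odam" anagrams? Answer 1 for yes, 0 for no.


Strings: "admo", "odam"
Sorted first:  admo
Sorted second: admo
Sorted forms match => anagrams

1


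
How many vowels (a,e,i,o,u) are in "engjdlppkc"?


Input: engjdlppkc
Checking each character:
  'e' at position 0: vowel (running total: 1)
  'n' at position 1: consonant
  'g' at position 2: consonant
  'j' at position 3: consonant
  'd' at position 4: consonant
  'l' at position 5: consonant
  'p' at position 6: consonant
  'p' at position 7: consonant
  'k' at position 8: consonant
  'c' at position 9: consonant
Total vowels: 1

1


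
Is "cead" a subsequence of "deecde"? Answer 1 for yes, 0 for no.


Check if "cead" is a subsequence of "deecde"
Greedy scan:
  Position 0 ('d'): no match needed
  Position 1 ('e'): no match needed
  Position 2 ('e'): no match needed
  Position 3 ('c'): matches sub[0] = 'c'
  Position 4 ('d'): no match needed
  Position 5 ('e'): matches sub[1] = 'e'
Only matched 2/4 characters => not a subsequence

0


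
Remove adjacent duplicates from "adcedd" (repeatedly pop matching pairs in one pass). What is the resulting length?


Input: adcedd
Stack-based adjacent duplicate removal:
  Read 'a': push. Stack: a
  Read 'd': push. Stack: ad
  Read 'c': push. Stack: adc
  Read 'e': push. Stack: adce
  Read 'd': push. Stack: adced
  Read 'd': matches stack top 'd' => pop. Stack: adce
Final stack: "adce" (length 4)

4


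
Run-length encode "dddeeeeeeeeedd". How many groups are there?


Input: dddeeeeeeeeedd
Scanning for consecutive runs:
  Group 1: 'd' x 3 (positions 0-2)
  Group 2: 'e' x 9 (positions 3-11)
  Group 3: 'd' x 2 (positions 12-13)
Total groups: 3

3


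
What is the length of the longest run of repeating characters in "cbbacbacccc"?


Input: "cbbacbacccc"
Scanning for longest run:
  Position 1 ('b'): new char, reset run to 1
  Position 2 ('b'): continues run of 'b', length=2
  Position 3 ('a'): new char, reset run to 1
  Position 4 ('c'): new char, reset run to 1
  Position 5 ('b'): new char, reset run to 1
  Position 6 ('a'): new char, reset run to 1
  Position 7 ('c'): new char, reset run to 1
  Position 8 ('c'): continues run of 'c', length=2
  Position 9 ('c'): continues run of 'c', length=3
  Position 10 ('c'): continues run of 'c', length=4
Longest run: 'c' with length 4

4


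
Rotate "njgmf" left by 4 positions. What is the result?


Input: "njgmf", rotate left by 4
First 4 characters: "njgm"
Remaining characters: "f"
Concatenate remaining + first: "f" + "njgm" = "fnjgm"

fnjgm


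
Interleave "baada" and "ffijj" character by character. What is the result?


Interleaving "baada" and "ffijj":
  Position 0: 'b' from first, 'f' from second => "bf"
  Position 1: 'a' from first, 'f' from second => "af"
  Position 2: 'a' from first, 'i' from second => "ai"
  Position 3: 'd' from first, 'j' from second => "dj"
  Position 4: 'a' from first, 'j' from second => "aj"
Result: bfafaidjaj

bfafaidjaj


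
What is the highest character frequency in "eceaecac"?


Input: eceaecac
Character counts:
  'a': 2
  'c': 3
  'e': 3
Maximum frequency: 3

3


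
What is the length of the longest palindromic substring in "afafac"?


Input: "afafac"
Checking substrings for palindromes:
  [0:5] "afafa" (len 5) => palindrome
  [0:3] "afa" (len 3) => palindrome
  [1:4] "faf" (len 3) => palindrome
  [2:5] "afa" (len 3) => palindrome
Longest palindromic substring: "afafa" with length 5

5


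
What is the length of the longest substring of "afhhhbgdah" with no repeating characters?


Input: "afhhhbgdah"
Sliding window (track last position of each char):
  Position 0 ('a'): window [0,0] length 1 -- new best
  Position 1 ('f'): window [0,1] length 2 -- new best
  Position 2 ('h'): window [0,2] length 3 -- new best
  Position 3 ('h'): repeat (last at 2), move window start to 3
  Position 3 ('h'): window [3,3] length 1
  Position 4 ('h'): repeat (last at 3), move window start to 4
  Position 4 ('h'): window [4,4] length 1
  Position 5 ('b'): window [4,5] length 2
  Position 6 ('g'): window [4,6] length 3
  Position 7 ('d'): window [4,7] length 4 -- new best
  Position 8 ('a'): window [4,8] length 5 -- new best
  Position 9 ('h'): repeat (last at 4), move window start to 5
  Position 9 ('h'): window [5,9] length 5
Longest substring with no repeats: "hbgda" with length 5

5


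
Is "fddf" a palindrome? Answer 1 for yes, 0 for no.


Input: fddf
Reversed: fddf
  Compare pos 0 ('f') with pos 3 ('f'): match
  Compare pos 1 ('d') with pos 2 ('d'): match
Result: palindrome

1


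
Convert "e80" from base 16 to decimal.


Input: "e80" in base 16
Positional expansion:
  Digit 'e' (value 14) x 16^2 = 3584
  Digit '8' (value 8) x 16^1 = 128
  Digit '0' (value 0) x 16^0 = 0
Sum = 3712

3712


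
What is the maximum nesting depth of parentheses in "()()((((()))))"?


Input: "()()((((()))))"
Tracking depth:
  Position 0 '(': depth becomes 1
  Position 1 ')': depth becomes 0
  Position 2 '(': depth becomes 1
  Position 3 ')': depth becomes 0
  Position 4 '(': depth becomes 1
  Position 5 '(': depth becomes 2
  Position 6 '(': depth becomes 3
  Position 7 '(': depth becomes 4
  Position 8 '(': depth becomes 5
  Position 9 ')': depth becomes 4
  Position 10 ')': depth becomes 3
  Position 11 ')': depth becomes 2
  Position 12 ')': depth becomes 1
  Position 13 ')': depth becomes 0
Maximum depth reached: 5

5


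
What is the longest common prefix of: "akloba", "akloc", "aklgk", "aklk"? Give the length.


Words: akloba, akloc, aklgk, aklk
  Position 0: all 'a' => match
  Position 1: all 'k' => match
  Position 2: all 'l' => match
  Position 3: ('o', 'o', 'g', 'k') => mismatch, stop
LCP = "akl" (length 3)

3


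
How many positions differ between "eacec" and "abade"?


Comparing "eacec" and "abade" position by position:
  Position 0: 'e' vs 'a' => DIFFER
  Position 1: 'a' vs 'b' => DIFFER
  Position 2: 'c' vs 'a' => DIFFER
  Position 3: 'e' vs 'd' => DIFFER
  Position 4: 'c' vs 'e' => DIFFER
Positions that differ: 5

5


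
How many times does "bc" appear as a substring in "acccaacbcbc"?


Searching for "bc" in "acccaacbcbc"
Scanning each position:
  Position 0: "ac" => no
  Position 1: "cc" => no
  Position 2: "cc" => no
  Position 3: "ca" => no
  Position 4: "aa" => no
  Position 5: "ac" => no
  Position 6: "cb" => no
  Position 7: "bc" => MATCH
  Position 8: "cb" => no
  Position 9: "bc" => MATCH
Total occurrences: 2

2


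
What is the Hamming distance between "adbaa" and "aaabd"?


Comparing "adbaa" and "aaabd" position by position:
  Position 0: 'a' vs 'a' => same
  Position 1: 'd' vs 'a' => differ
  Position 2: 'b' vs 'a' => differ
  Position 3: 'a' vs 'b' => differ
  Position 4: 'a' vs 'd' => differ
Total differences (Hamming distance): 4

4


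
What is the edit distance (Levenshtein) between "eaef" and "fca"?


Computing edit distance: "eaef" -> "fca"
DP table:
           f    c    a
      0    1    2    3
  e   1    1    2    3
  a   2    2    2    2
  e   3    3    3    3
  f   4    3    4    4
Edit distance = dp[4][3] = 4

4


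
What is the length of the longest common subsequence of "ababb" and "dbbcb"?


LCS of "ababb" and "dbbcb"
DP table:
           d    b    b    c    b
      0    0    0    0    0    0
  a   0    0    0    0    0    0
  b   0    0    1    1    1    1
  a   0    0    1    1    1    1
  b   0    0    1    2    2    2
  b   0    0    1    2    2    3
LCS length = dp[5][5] = 3

3


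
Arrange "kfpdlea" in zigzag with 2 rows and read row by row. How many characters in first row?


Zigzag "kfpdlea" into 2 rows:
Placing characters:
  'k' => row 0
  'f' => row 1
  'p' => row 0
  'd' => row 1
  'l' => row 0
  'e' => row 1
  'a' => row 0
Rows:
  Row 0: "kpla"
  Row 1: "fde"
First row length: 4

4


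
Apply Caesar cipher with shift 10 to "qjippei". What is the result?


Caesar cipher: shift "qjippei" by 10
  'q' (pos 16) + 10 = pos 0 = 'a'
  'j' (pos 9) + 10 = pos 19 = 't'
  'i' (pos 8) + 10 = pos 18 = 's'
  'p' (pos 15) + 10 = pos 25 = 'z'
  'p' (pos 15) + 10 = pos 25 = 'z'
  'e' (pos 4) + 10 = pos 14 = 'o'
  'i' (pos 8) + 10 = pos 18 = 's'
Result: atszzos

atszzos


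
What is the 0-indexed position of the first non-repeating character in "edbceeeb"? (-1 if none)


Input: edbceeeb
Character frequencies:
  'b': 2
  'c': 1
  'd': 1
  'e': 4
Scanning left to right for freq == 1:
  Position 0 ('e'): freq=4, skip
  Position 1 ('d'): unique! => answer = 1

1


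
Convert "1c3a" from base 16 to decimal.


Input: "1c3a" in base 16
Positional expansion:
  Digit '1' (value 1) x 16^3 = 4096
  Digit 'c' (value 12) x 16^2 = 3072
  Digit '3' (value 3) x 16^1 = 48
  Digit 'a' (value 10) x 16^0 = 10
Sum = 7226

7226


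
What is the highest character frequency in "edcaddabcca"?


Input: edcaddabcca
Character counts:
  'a': 3
  'b': 1
  'c': 3
  'd': 3
  'e': 1
Maximum frequency: 3

3


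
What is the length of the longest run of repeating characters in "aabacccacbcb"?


Input: "aabacccacbcb"
Scanning for longest run:
  Position 1 ('a'): continues run of 'a', length=2
  Position 2 ('b'): new char, reset run to 1
  Position 3 ('a'): new char, reset run to 1
  Position 4 ('c'): new char, reset run to 1
  Position 5 ('c'): continues run of 'c', length=2
  Position 6 ('c'): continues run of 'c', length=3
  Position 7 ('a'): new char, reset run to 1
  Position 8 ('c'): new char, reset run to 1
  Position 9 ('b'): new char, reset run to 1
  Position 10 ('c'): new char, reset run to 1
  Position 11 ('b'): new char, reset run to 1
Longest run: 'c' with length 3

3


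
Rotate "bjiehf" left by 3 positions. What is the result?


Input: "bjiehf", rotate left by 3
First 3 characters: "bji"
Remaining characters: "ehf"
Concatenate remaining + first: "ehf" + "bji" = "ehfbji"

ehfbji


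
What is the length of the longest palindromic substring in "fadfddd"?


Input: "fadfddd"
Checking substrings for palindromes:
  [2:5] "dfd" (len 3) => palindrome
  [4:7] "ddd" (len 3) => palindrome
  [4:6] "dd" (len 2) => palindrome
  [5:7] "dd" (len 2) => palindrome
Longest palindromic substring: "dfd" with length 3

3


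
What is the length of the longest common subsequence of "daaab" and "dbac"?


LCS of "daaab" and "dbac"
DP table:
           d    b    a    c
      0    0    0    0    0
  d   0    1    1    1    1
  a   0    1    1    2    2
  a   0    1    1    2    2
  a   0    1    1    2    2
  b   0    1    2    2    2
LCS length = dp[5][4] = 2

2


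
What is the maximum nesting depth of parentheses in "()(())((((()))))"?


Input: "()(())((((()))))"
Tracking depth:
  Position 0 '(': depth becomes 1
  Position 1 ')': depth becomes 0
  Position 2 '(': depth becomes 1
  Position 3 '(': depth becomes 2
  Position 4 ')': depth becomes 1
  Position 5 ')': depth becomes 0
  Position 6 '(': depth becomes 1
  Position 7 '(': depth becomes 2
  Position 8 '(': depth becomes 3
  Position 9 '(': depth becomes 4
  Position 10 '(': depth becomes 5
  Position 11 ')': depth becomes 4
  Position 12 ')': depth becomes 3
  Position 13 ')': depth becomes 2
  Position 14 ')': depth becomes 1
  Position 15 ')': depth becomes 0
Maximum depth reached: 5

5


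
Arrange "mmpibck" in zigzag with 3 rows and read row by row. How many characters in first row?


Zigzag "mmpibck" into 3 rows:
Placing characters:
  'm' => row 0
  'm' => row 1
  'p' => row 2
  'i' => row 1
  'b' => row 0
  'c' => row 1
  'k' => row 2
Rows:
  Row 0: "mb"
  Row 1: "mic"
  Row 2: "pk"
First row length: 2

2


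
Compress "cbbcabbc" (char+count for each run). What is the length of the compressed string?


Input: cbbcabbc
Runs:
  'c' x 1 => "c1"
  'b' x 2 => "b2"
  'c' x 1 => "c1"
  'a' x 1 => "a1"
  'b' x 2 => "b2"
  'c' x 1 => "c1"
Compressed: "c1b2c1a1b2c1"
Compressed length: 12

12


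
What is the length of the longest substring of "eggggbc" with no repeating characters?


Input: "eggggbc"
Sliding window (track last position of each char):
  Position 0 ('e'): window [0,0] length 1 -- new best
  Position 1 ('g'): window [0,1] length 2 -- new best
  Position 2 ('g'): repeat (last at 1), move window start to 2
  Position 2 ('g'): window [2,2] length 1
  Position 3 ('g'): repeat (last at 2), move window start to 3
  Position 3 ('g'): window [3,3] length 1
  Position 4 ('g'): repeat (last at 3), move window start to 4
  Position 4 ('g'): window [4,4] length 1
  Position 5 ('b'): window [4,5] length 2
  Position 6 ('c'): window [4,6] length 3 -- new best
Longest substring with no repeats: "gbc" with length 3

3


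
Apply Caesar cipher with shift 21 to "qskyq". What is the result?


Caesar cipher: shift "qskyq" by 21
  'q' (pos 16) + 21 = pos 11 = 'l'
  's' (pos 18) + 21 = pos 13 = 'n'
  'k' (pos 10) + 21 = pos 5 = 'f'
  'y' (pos 24) + 21 = pos 19 = 't'
  'q' (pos 16) + 21 = pos 11 = 'l'
Result: lnftl

lnftl


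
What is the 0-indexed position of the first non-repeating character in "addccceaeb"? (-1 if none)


Input: addccceaeb
Character frequencies:
  'a': 2
  'b': 1
  'c': 3
  'd': 2
  'e': 2
Scanning left to right for freq == 1:
  Position 0 ('a'): freq=2, skip
  Position 1 ('d'): freq=2, skip
  Position 2 ('d'): freq=2, skip
  Position 3 ('c'): freq=3, skip
  Position 4 ('c'): freq=3, skip
  Position 5 ('c'): freq=3, skip
  Position 6 ('e'): freq=2, skip
  Position 7 ('a'): freq=2, skip
  Position 8 ('e'): freq=2, skip
  Position 9 ('b'): unique! => answer = 9

9


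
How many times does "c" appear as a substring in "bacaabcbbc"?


Searching for "c" in "bacaabcbbc"
Scanning each position:
  Position 0: "b" => no
  Position 1: "a" => no
  Position 2: "c" => MATCH
  Position 3: "a" => no
  Position 4: "a" => no
  Position 5: "b" => no
  Position 6: "c" => MATCH
  Position 7: "b" => no
  Position 8: "b" => no
  Position 9: "c" => MATCH
Total occurrences: 3

3


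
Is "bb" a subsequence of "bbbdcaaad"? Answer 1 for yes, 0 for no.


Check if "bb" is a subsequence of "bbbdcaaad"
Greedy scan:
  Position 0 ('b'): matches sub[0] = 'b'
  Position 1 ('b'): matches sub[1] = 'b'
  Position 2 ('b'): no match needed
  Position 3 ('d'): no match needed
  Position 4 ('c'): no match needed
  Position 5 ('a'): no match needed
  Position 6 ('a'): no match needed
  Position 7 ('a'): no match needed
  Position 8 ('d'): no match needed
All 2 characters matched => is a subsequence

1


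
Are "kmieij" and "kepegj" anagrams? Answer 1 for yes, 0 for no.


Strings: "kmieij", "kepegj"
Sorted first:  eiijkm
Sorted second: eegjkp
Differ at position 1: 'i' vs 'e' => not anagrams

0


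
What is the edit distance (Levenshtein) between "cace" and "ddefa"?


Computing edit distance: "cace" -> "ddefa"
DP table:
           d    d    e    f    a
      0    1    2    3    4    5
  c   1    1    2    3    4    5
  a   2    2    2    3    4    4
  c   3    3    3    3    4    5
  e   4    4    4    3    4    5
Edit distance = dp[4][5] = 5

5


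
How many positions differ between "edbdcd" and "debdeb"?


Comparing "edbdcd" and "debdeb" position by position:
  Position 0: 'e' vs 'd' => DIFFER
  Position 1: 'd' vs 'e' => DIFFER
  Position 2: 'b' vs 'b' => same
  Position 3: 'd' vs 'd' => same
  Position 4: 'c' vs 'e' => DIFFER
  Position 5: 'd' vs 'b' => DIFFER
Positions that differ: 4

4


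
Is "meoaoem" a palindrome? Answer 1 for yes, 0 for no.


Input: meoaoem
Reversed: meoaoem
  Compare pos 0 ('m') with pos 6 ('m'): match
  Compare pos 1 ('e') with pos 5 ('e'): match
  Compare pos 2 ('o') with pos 4 ('o'): match
Result: palindrome

1


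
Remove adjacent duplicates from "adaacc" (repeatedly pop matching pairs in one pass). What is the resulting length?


Input: adaacc
Stack-based adjacent duplicate removal:
  Read 'a': push. Stack: a
  Read 'd': push. Stack: ad
  Read 'a': push. Stack: ada
  Read 'a': matches stack top 'a' => pop. Stack: ad
  Read 'c': push. Stack: adc
  Read 'c': matches stack top 'c' => pop. Stack: ad
Final stack: "ad" (length 2)

2


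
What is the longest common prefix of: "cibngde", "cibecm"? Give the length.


Words: cibngde, cibecm
  Position 0: all 'c' => match
  Position 1: all 'i' => match
  Position 2: all 'b' => match
  Position 3: ('n', 'e') => mismatch, stop
LCP = "cib" (length 3)

3


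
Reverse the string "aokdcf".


Input: aokdcf
Reading characters right to left:
  Position 5: 'f'
  Position 4: 'c'
  Position 3: 'd'
  Position 2: 'k'
  Position 1: 'o'
  Position 0: 'a'
Reversed: fcdkoa

fcdkoa


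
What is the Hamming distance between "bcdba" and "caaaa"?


Comparing "bcdba" and "caaaa" position by position:
  Position 0: 'b' vs 'c' => differ
  Position 1: 'c' vs 'a' => differ
  Position 2: 'd' vs 'a' => differ
  Position 3: 'b' vs 'a' => differ
  Position 4: 'a' vs 'a' => same
Total differences (Hamming distance): 4

4


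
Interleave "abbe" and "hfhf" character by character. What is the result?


Interleaving "abbe" and "hfhf":
  Position 0: 'a' from first, 'h' from second => "ah"
  Position 1: 'b' from first, 'f' from second => "bf"
  Position 2: 'b' from first, 'h' from second => "bh"
  Position 3: 'e' from first, 'f' from second => "ef"
Result: ahbfbhef

ahbfbhef


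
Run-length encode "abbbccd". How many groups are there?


Input: abbbccd
Scanning for consecutive runs:
  Group 1: 'a' x 1 (positions 0-0)
  Group 2: 'b' x 3 (positions 1-3)
  Group 3: 'c' x 2 (positions 4-5)
  Group 4: 'd' x 1 (positions 6-6)
Total groups: 4

4


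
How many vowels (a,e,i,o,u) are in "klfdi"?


Input: klfdi
Checking each character:
  'k' at position 0: consonant
  'l' at position 1: consonant
  'f' at position 2: consonant
  'd' at position 3: consonant
  'i' at position 4: vowel (running total: 1)
Total vowels: 1

1


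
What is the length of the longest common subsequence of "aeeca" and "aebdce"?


LCS of "aeeca" and "aebdce"
DP table:
           a    e    b    d    c    e
      0    0    0    0    0    0    0
  a   0    1    1    1    1    1    1
  e   0    1    2    2    2    2    2
  e   0    1    2    2    2    2    3
  c   0    1    2    2    2    3    3
  a   0    1    2    2    2    3    3
LCS length = dp[5][6] = 3

3


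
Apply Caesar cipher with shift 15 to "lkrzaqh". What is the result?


Caesar cipher: shift "lkrzaqh" by 15
  'l' (pos 11) + 15 = pos 0 = 'a'
  'k' (pos 10) + 15 = pos 25 = 'z'
  'r' (pos 17) + 15 = pos 6 = 'g'
  'z' (pos 25) + 15 = pos 14 = 'o'
  'a' (pos 0) + 15 = pos 15 = 'p'
  'q' (pos 16) + 15 = pos 5 = 'f'
  'h' (pos 7) + 15 = pos 22 = 'w'
Result: azgopfw

azgopfw


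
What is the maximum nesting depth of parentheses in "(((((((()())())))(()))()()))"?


Input: "(((((((()())())))(()))()()))"
Tracking depth:
  Position 0 '(': depth becomes 1
  Position 1 '(': depth becomes 2
  Position 2 '(': depth becomes 3
  Position 3 '(': depth becomes 4
  Position 4 '(': depth becomes 5
  Position 5 '(': depth becomes 6
  Position 6 '(': depth becomes 7
  Position 7 '(': depth becomes 8
  Position 8 ')': depth becomes 7
  Position 9 '(': depth becomes 8
  Position 10 ')': depth becomes 7
  Position 11 ')': depth becomes 6
  Position 12 '(': depth becomes 7
  Position 13 ')': depth becomes 6
  Position 14 ')': depth becomes 5
  Position 15 ')': depth becomes 4
  Position 16 ')': depth becomes 3
  Position 17 '(': depth becomes 4
  Position 18 '(': depth becomes 5
  Position 19 ')': depth becomes 4
  Position 20 ')': depth becomes 3
  Position 21 ')': depth becomes 2
  Position 22 '(': depth becomes 3
  Position 23 ')': depth becomes 2
  Position 24 '(': depth becomes 3
  Position 25 ')': depth becomes 2
  Position 26 ')': depth becomes 1
  Position 27 ')': depth becomes 0
Maximum depth reached: 8

8


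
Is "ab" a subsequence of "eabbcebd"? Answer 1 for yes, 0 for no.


Check if "ab" is a subsequence of "eabbcebd"
Greedy scan:
  Position 0 ('e'): no match needed
  Position 1 ('a'): matches sub[0] = 'a'
  Position 2 ('b'): matches sub[1] = 'b'
  Position 3 ('b'): no match needed
  Position 4 ('c'): no match needed
  Position 5 ('e'): no match needed
  Position 6 ('b'): no match needed
  Position 7 ('d'): no match needed
All 2 characters matched => is a subsequence

1


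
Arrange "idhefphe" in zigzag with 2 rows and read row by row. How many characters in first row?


Zigzag "idhefphe" into 2 rows:
Placing characters:
  'i' => row 0
  'd' => row 1
  'h' => row 0
  'e' => row 1
  'f' => row 0
  'p' => row 1
  'h' => row 0
  'e' => row 1
Rows:
  Row 0: "ihfh"
  Row 1: "depe"
First row length: 4

4


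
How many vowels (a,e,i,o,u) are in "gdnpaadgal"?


Input: gdnpaadgal
Checking each character:
  'g' at position 0: consonant
  'd' at position 1: consonant
  'n' at position 2: consonant
  'p' at position 3: consonant
  'a' at position 4: vowel (running total: 1)
  'a' at position 5: vowel (running total: 2)
  'd' at position 6: consonant
  'g' at position 7: consonant
  'a' at position 8: vowel (running total: 3)
  'l' at position 9: consonant
Total vowels: 3

3


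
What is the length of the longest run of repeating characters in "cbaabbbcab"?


Input: "cbaabbbcab"
Scanning for longest run:
  Position 1 ('b'): new char, reset run to 1
  Position 2 ('a'): new char, reset run to 1
  Position 3 ('a'): continues run of 'a', length=2
  Position 4 ('b'): new char, reset run to 1
  Position 5 ('b'): continues run of 'b', length=2
  Position 6 ('b'): continues run of 'b', length=3
  Position 7 ('c'): new char, reset run to 1
  Position 8 ('a'): new char, reset run to 1
  Position 9 ('b'): new char, reset run to 1
Longest run: 'b' with length 3

3


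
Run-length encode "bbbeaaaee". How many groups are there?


Input: bbbeaaaee
Scanning for consecutive runs:
  Group 1: 'b' x 3 (positions 0-2)
  Group 2: 'e' x 1 (positions 3-3)
  Group 3: 'a' x 3 (positions 4-6)
  Group 4: 'e' x 2 (positions 7-8)
Total groups: 4

4


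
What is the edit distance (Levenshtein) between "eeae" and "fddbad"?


Computing edit distance: "eeae" -> "fddbad"
DP table:
           f    d    d    b    a    d
      0    1    2    3    4    5    6
  e   1    1    2    3    4    5    6
  e   2    2    2    3    4    5    6
  a   3    3    3    3    4    4    5
  e   4    4    4    4    4    5    5
Edit distance = dp[4][6] = 5

5


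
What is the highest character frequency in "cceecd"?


Input: cceecd
Character counts:
  'c': 3
  'd': 1
  'e': 2
Maximum frequency: 3

3


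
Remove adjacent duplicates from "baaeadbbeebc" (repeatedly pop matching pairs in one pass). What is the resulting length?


Input: baaeadbbeebc
Stack-based adjacent duplicate removal:
  Read 'b': push. Stack: b
  Read 'a': push. Stack: ba
  Read 'a': matches stack top 'a' => pop. Stack: b
  Read 'e': push. Stack: be
  Read 'a': push. Stack: bea
  Read 'd': push. Stack: bead
  Read 'b': push. Stack: beadb
  Read 'b': matches stack top 'b' => pop. Stack: bead
  Read 'e': push. Stack: beade
  Read 'e': matches stack top 'e' => pop. Stack: bead
  Read 'b': push. Stack: beadb
  Read 'c': push. Stack: beadbc
Final stack: "beadbc" (length 6)

6


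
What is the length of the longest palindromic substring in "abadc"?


Input: "abadc"
Checking substrings for palindromes:
  [0:3] "aba" (len 3) => palindrome
Longest palindromic substring: "aba" with length 3

3


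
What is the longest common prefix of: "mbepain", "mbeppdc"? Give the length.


Words: mbepain, mbeppdc
  Position 0: all 'm' => match
  Position 1: all 'b' => match
  Position 2: all 'e' => match
  Position 3: all 'p' => match
  Position 4: ('a', 'p') => mismatch, stop
LCP = "mbep" (length 4)

4


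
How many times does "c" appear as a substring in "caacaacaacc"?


Searching for "c" in "caacaacaacc"
Scanning each position:
  Position 0: "c" => MATCH
  Position 1: "a" => no
  Position 2: "a" => no
  Position 3: "c" => MATCH
  Position 4: "a" => no
  Position 5: "a" => no
  Position 6: "c" => MATCH
  Position 7: "a" => no
  Position 8: "a" => no
  Position 9: "c" => MATCH
  Position 10: "c" => MATCH
Total occurrences: 5

5


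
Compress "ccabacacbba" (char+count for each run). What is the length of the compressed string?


Input: ccabacacbba
Runs:
  'c' x 2 => "c2"
  'a' x 1 => "a1"
  'b' x 1 => "b1"
  'a' x 1 => "a1"
  'c' x 1 => "c1"
  'a' x 1 => "a1"
  'c' x 1 => "c1"
  'b' x 2 => "b2"
  'a' x 1 => "a1"
Compressed: "c2a1b1a1c1a1c1b2a1"
Compressed length: 18

18


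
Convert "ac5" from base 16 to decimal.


Input: "ac5" in base 16
Positional expansion:
  Digit 'a' (value 10) x 16^2 = 2560
  Digit 'c' (value 12) x 16^1 = 192
  Digit '5' (value 5) x 16^0 = 5
Sum = 2757

2757


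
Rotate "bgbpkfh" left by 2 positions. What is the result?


Input: "bgbpkfh", rotate left by 2
First 2 characters: "bg"
Remaining characters: "bpkfh"
Concatenate remaining + first: "bpkfh" + "bg" = "bpkfhbg"

bpkfhbg


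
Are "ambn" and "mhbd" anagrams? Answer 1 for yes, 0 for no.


Strings: "ambn", "mhbd"
Sorted first:  abmn
Sorted second: bdhm
Differ at position 0: 'a' vs 'b' => not anagrams

0


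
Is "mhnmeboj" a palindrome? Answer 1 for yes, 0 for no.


Input: mhnmeboj
Reversed: jobemnhm
  Compare pos 0 ('m') with pos 7 ('j'): MISMATCH
  Compare pos 1 ('h') with pos 6 ('o'): MISMATCH
  Compare pos 2 ('n') with pos 5 ('b'): MISMATCH
  Compare pos 3 ('m') with pos 4 ('e'): MISMATCH
Result: not a palindrome

0


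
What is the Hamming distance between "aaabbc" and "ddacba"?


Comparing "aaabbc" and "ddacba" position by position:
  Position 0: 'a' vs 'd' => differ
  Position 1: 'a' vs 'd' => differ
  Position 2: 'a' vs 'a' => same
  Position 3: 'b' vs 'c' => differ
  Position 4: 'b' vs 'b' => same
  Position 5: 'c' vs 'a' => differ
Total differences (Hamming distance): 4

4


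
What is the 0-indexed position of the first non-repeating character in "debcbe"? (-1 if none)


Input: debcbe
Character frequencies:
  'b': 2
  'c': 1
  'd': 1
  'e': 2
Scanning left to right for freq == 1:
  Position 0 ('d'): unique! => answer = 0

0


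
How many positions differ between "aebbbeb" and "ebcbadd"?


Comparing "aebbbeb" and "ebcbadd" position by position:
  Position 0: 'a' vs 'e' => DIFFER
  Position 1: 'e' vs 'b' => DIFFER
  Position 2: 'b' vs 'c' => DIFFER
  Position 3: 'b' vs 'b' => same
  Position 4: 'b' vs 'a' => DIFFER
  Position 5: 'e' vs 'd' => DIFFER
  Position 6: 'b' vs 'd' => DIFFER
Positions that differ: 6

6


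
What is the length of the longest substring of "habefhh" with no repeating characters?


Input: "habefhh"
Sliding window (track last position of each char):
  Position 0 ('h'): window [0,0] length 1 -- new best
  Position 1 ('a'): window [0,1] length 2 -- new best
  Position 2 ('b'): window [0,2] length 3 -- new best
  Position 3 ('e'): window [0,3] length 4 -- new best
  Position 4 ('f'): window [0,4] length 5 -- new best
  Position 5 ('h'): repeat (last at 0), move window start to 1
  Position 5 ('h'): window [1,5] length 5
  Position 6 ('h'): repeat (last at 5), move window start to 6
  Position 6 ('h'): window [6,6] length 1
Longest substring with no repeats: "habef" with length 5

5


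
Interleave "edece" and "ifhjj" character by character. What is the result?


Interleaving "edece" and "ifhjj":
  Position 0: 'e' from first, 'i' from second => "ei"
  Position 1: 'd' from first, 'f' from second => "df"
  Position 2: 'e' from first, 'h' from second => "eh"
  Position 3: 'c' from first, 'j' from second => "cj"
  Position 4: 'e' from first, 'j' from second => "ej"
Result: eidfehcjej

eidfehcjej


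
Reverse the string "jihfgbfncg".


Input: jihfgbfncg
Reading characters right to left:
  Position 9: 'g'
  Position 8: 'c'
  Position 7: 'n'
  Position 6: 'f'
  Position 5: 'b'
  Position 4: 'g'
  Position 3: 'f'
  Position 2: 'h'
  Position 1: 'i'
  Position 0: 'j'
Reversed: gcnfbgfhij

gcnfbgfhij


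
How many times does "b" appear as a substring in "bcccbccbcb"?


Searching for "b" in "bcccbccbcb"
Scanning each position:
  Position 0: "b" => MATCH
  Position 1: "c" => no
  Position 2: "c" => no
  Position 3: "c" => no
  Position 4: "b" => MATCH
  Position 5: "c" => no
  Position 6: "c" => no
  Position 7: "b" => MATCH
  Position 8: "c" => no
  Position 9: "b" => MATCH
Total occurrences: 4

4


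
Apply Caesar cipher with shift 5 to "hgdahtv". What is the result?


Caesar cipher: shift "hgdahtv" by 5
  'h' (pos 7) + 5 = pos 12 = 'm'
  'g' (pos 6) + 5 = pos 11 = 'l'
  'd' (pos 3) + 5 = pos 8 = 'i'
  'a' (pos 0) + 5 = pos 5 = 'f'
  'h' (pos 7) + 5 = pos 12 = 'm'
  't' (pos 19) + 5 = pos 24 = 'y'
  'v' (pos 21) + 5 = pos 0 = 'a'
Result: mlifmya

mlifmya


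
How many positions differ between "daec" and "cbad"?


Comparing "daec" and "cbad" position by position:
  Position 0: 'd' vs 'c' => DIFFER
  Position 1: 'a' vs 'b' => DIFFER
  Position 2: 'e' vs 'a' => DIFFER
  Position 3: 'c' vs 'd' => DIFFER
Positions that differ: 4

4


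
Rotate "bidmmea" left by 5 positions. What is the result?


Input: "bidmmea", rotate left by 5
First 5 characters: "bidmm"
Remaining characters: "ea"
Concatenate remaining + first: "ea" + "bidmm" = "eabidmm"

eabidmm


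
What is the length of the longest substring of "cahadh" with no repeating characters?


Input: "cahadh"
Sliding window (track last position of each char):
  Position 0 ('c'): window [0,0] length 1 -- new best
  Position 1 ('a'): window [0,1] length 2 -- new best
  Position 2 ('h'): window [0,2] length 3 -- new best
  Position 3 ('a'): repeat (last at 1), move window start to 2
  Position 3 ('a'): window [2,3] length 2
  Position 4 ('d'): window [2,4] length 3
  Position 5 ('h'): repeat (last at 2), move window start to 3
  Position 5 ('h'): window [3,5] length 3
Longest substring with no repeats: "cah" with length 3

3


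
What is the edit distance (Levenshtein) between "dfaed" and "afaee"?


Computing edit distance: "dfaed" -> "afaee"
DP table:
           a    f    a    e    e
      0    1    2    3    4    5
  d   1    1    2    3    4    5
  f   2    2    1    2    3    4
  a   3    2    2    1    2    3
  e   4    3    3    2    1    2
  d   5    4    4    3    2    2
Edit distance = dp[5][5] = 2

2


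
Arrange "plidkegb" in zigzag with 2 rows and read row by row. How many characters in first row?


Zigzag "plidkegb" into 2 rows:
Placing characters:
  'p' => row 0
  'l' => row 1
  'i' => row 0
  'd' => row 1
  'k' => row 0
  'e' => row 1
  'g' => row 0
  'b' => row 1
Rows:
  Row 0: "pikg"
  Row 1: "ldeb"
First row length: 4

4


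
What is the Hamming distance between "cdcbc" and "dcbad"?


Comparing "cdcbc" and "dcbad" position by position:
  Position 0: 'c' vs 'd' => differ
  Position 1: 'd' vs 'c' => differ
  Position 2: 'c' vs 'b' => differ
  Position 3: 'b' vs 'a' => differ
  Position 4: 'c' vs 'd' => differ
Total differences (Hamming distance): 5

5


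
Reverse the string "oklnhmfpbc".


Input: oklnhmfpbc
Reading characters right to left:
  Position 9: 'c'
  Position 8: 'b'
  Position 7: 'p'
  Position 6: 'f'
  Position 5: 'm'
  Position 4: 'h'
  Position 3: 'n'
  Position 2: 'l'
  Position 1: 'k'
  Position 0: 'o'
Reversed: cbpfmhnlko

cbpfmhnlko


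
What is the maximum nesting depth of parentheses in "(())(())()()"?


Input: "(())(())()()"
Tracking depth:
  Position 0 '(': depth becomes 1
  Position 1 '(': depth becomes 2
  Position 2 ')': depth becomes 1
  Position 3 ')': depth becomes 0
  Position 4 '(': depth becomes 1
  Position 5 '(': depth becomes 2
  Position 6 ')': depth becomes 1
  Position 7 ')': depth becomes 0
  Position 8 '(': depth becomes 1
  Position 9 ')': depth becomes 0
  Position 10 '(': depth becomes 1
  Position 11 ')': depth becomes 0
Maximum depth reached: 2

2


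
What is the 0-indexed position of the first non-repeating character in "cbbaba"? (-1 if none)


Input: cbbaba
Character frequencies:
  'a': 2
  'b': 3
  'c': 1
Scanning left to right for freq == 1:
  Position 0 ('c'): unique! => answer = 0

0


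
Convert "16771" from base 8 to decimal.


Input: "16771" in base 8
Positional expansion:
  Digit '1' (value 1) x 8^4 = 4096
  Digit '6' (value 6) x 8^3 = 3072
  Digit '7' (value 7) x 8^2 = 448
  Digit '7' (value 7) x 8^1 = 56
  Digit '1' (value 1) x 8^0 = 1
Sum = 7673

7673


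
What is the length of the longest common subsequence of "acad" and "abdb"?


LCS of "acad" and "abdb"
DP table:
           a    b    d    b
      0    0    0    0    0
  a   0    1    1    1    1
  c   0    1    1    1    1
  a   0    1    1    1    1
  d   0    1    1    2    2
LCS length = dp[4][4] = 2

2


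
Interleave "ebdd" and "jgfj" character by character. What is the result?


Interleaving "ebdd" and "jgfj":
  Position 0: 'e' from first, 'j' from second => "ej"
  Position 1: 'b' from first, 'g' from second => "bg"
  Position 2: 'd' from first, 'f' from second => "df"
  Position 3: 'd' from first, 'j' from second => "dj"
Result: ejbgdfdj

ejbgdfdj


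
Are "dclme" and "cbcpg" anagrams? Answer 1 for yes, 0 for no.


Strings: "dclme", "cbcpg"
Sorted first:  cdelm
Sorted second: bccgp
Differ at position 0: 'c' vs 'b' => not anagrams

0


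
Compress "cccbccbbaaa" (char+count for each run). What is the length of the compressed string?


Input: cccbccbbaaa
Runs:
  'c' x 3 => "c3"
  'b' x 1 => "b1"
  'c' x 2 => "c2"
  'b' x 2 => "b2"
  'a' x 3 => "a3"
Compressed: "c3b1c2b2a3"
Compressed length: 10

10


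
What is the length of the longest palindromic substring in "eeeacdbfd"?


Input: "eeeacdbfd"
Checking substrings for palindromes:
  [0:3] "eee" (len 3) => palindrome
  [0:2] "ee" (len 2) => palindrome
  [1:3] "ee" (len 2) => palindrome
Longest palindromic substring: "eee" with length 3

3


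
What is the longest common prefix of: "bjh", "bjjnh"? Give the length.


Words: bjh, bjjnh
  Position 0: all 'b' => match
  Position 1: all 'j' => match
  Position 2: ('h', 'j') => mismatch, stop
LCP = "bj" (length 2)

2


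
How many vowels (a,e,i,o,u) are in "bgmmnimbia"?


Input: bgmmnimbia
Checking each character:
  'b' at position 0: consonant
  'g' at position 1: consonant
  'm' at position 2: consonant
  'm' at position 3: consonant
  'n' at position 4: consonant
  'i' at position 5: vowel (running total: 1)
  'm' at position 6: consonant
  'b' at position 7: consonant
  'i' at position 8: vowel (running total: 2)
  'a' at position 9: vowel (running total: 3)
Total vowels: 3

3


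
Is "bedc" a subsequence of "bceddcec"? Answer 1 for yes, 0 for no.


Check if "bedc" is a subsequence of "bceddcec"
Greedy scan:
  Position 0 ('b'): matches sub[0] = 'b'
  Position 1 ('c'): no match needed
  Position 2 ('e'): matches sub[1] = 'e'
  Position 3 ('d'): matches sub[2] = 'd'
  Position 4 ('d'): no match needed
  Position 5 ('c'): matches sub[3] = 'c'
  Position 6 ('e'): no match needed
  Position 7 ('c'): no match needed
All 4 characters matched => is a subsequence

1


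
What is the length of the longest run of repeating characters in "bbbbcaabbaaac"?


Input: "bbbbcaabbaaac"
Scanning for longest run:
  Position 1 ('b'): continues run of 'b', length=2
  Position 2 ('b'): continues run of 'b', length=3
  Position 3 ('b'): continues run of 'b', length=4
  Position 4 ('c'): new char, reset run to 1
  Position 5 ('a'): new char, reset run to 1
  Position 6 ('a'): continues run of 'a', length=2
  Position 7 ('b'): new char, reset run to 1
  Position 8 ('b'): continues run of 'b', length=2
  Position 9 ('a'): new char, reset run to 1
  Position 10 ('a'): continues run of 'a', length=2
  Position 11 ('a'): continues run of 'a', length=3
  Position 12 ('c'): new char, reset run to 1
Longest run: 'b' with length 4

4


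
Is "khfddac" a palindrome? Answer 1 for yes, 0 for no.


Input: khfddac
Reversed: caddfhk
  Compare pos 0 ('k') with pos 6 ('c'): MISMATCH
  Compare pos 1 ('h') with pos 5 ('a'): MISMATCH
  Compare pos 2 ('f') with pos 4 ('d'): MISMATCH
Result: not a palindrome

0


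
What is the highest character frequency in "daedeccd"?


Input: daedeccd
Character counts:
  'a': 1
  'c': 2
  'd': 3
  'e': 2
Maximum frequency: 3

3


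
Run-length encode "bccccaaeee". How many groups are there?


Input: bccccaaeee
Scanning for consecutive runs:
  Group 1: 'b' x 1 (positions 0-0)
  Group 2: 'c' x 4 (positions 1-4)
  Group 3: 'a' x 2 (positions 5-6)
  Group 4: 'e' x 3 (positions 7-9)
Total groups: 4

4
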